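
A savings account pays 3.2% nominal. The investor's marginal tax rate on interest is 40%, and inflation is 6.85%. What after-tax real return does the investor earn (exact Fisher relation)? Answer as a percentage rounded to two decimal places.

After-tax nominal return = 3.2% × (1 − 0.4) = 1.9200%.
1 + r = 1.01920 / 1.06850 = 0.953861
After-tax real rate = 0.953861 − 1 → -4.61%.

-4.61%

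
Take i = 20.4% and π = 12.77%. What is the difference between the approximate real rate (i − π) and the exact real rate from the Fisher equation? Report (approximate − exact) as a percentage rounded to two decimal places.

Approximate: r ≈ 20.400% − 12.770% = 7.6300%
Exact: (1 + 0.2040)/(1 + 0.1277) − 1 = 6.7660%
Error = 7.6300% − 6.7660% = 0.8640% → 0.86%.

0.86%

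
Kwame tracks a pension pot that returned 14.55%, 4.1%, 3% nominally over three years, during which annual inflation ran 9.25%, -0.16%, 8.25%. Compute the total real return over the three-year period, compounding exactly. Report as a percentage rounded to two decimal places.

4.02%

Nominal growth factor = 1.1455 × 1.0410 × 1.0300 = 1.228239
Price-level growth factor = 1.0925 × 0.9984 × 1.0825 = 1.180739
Real growth factor = 1.228239 / 1.180739 = 1.040229
Total real return = 1.040229 − 1 → 4.02%.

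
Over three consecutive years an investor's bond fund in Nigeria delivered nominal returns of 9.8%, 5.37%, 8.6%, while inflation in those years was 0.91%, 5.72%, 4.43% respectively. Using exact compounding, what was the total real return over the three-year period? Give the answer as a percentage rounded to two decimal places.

12.78%

Nominal growth factor = 1.0980 × 1.0537 × 1.0860 = 1.256461
Price-level growth factor = 1.0091 × 1.0572 × 1.0443 = 1.114081
Real growth factor = 1.256461 / 1.114081 = 1.127801
Total real return = 1.127801 − 1 → 12.78%.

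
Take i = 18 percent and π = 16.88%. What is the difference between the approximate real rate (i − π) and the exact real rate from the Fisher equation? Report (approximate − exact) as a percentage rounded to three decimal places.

Approximate: r ≈ 18.000% − 16.880% = 1.1200%
Exact: (1 + 0.1800)/(1 + 0.1688) − 1 = 0.9582%
Error = 1.1200% − 0.9582% = 0.1618% → 0.162%.

0.162%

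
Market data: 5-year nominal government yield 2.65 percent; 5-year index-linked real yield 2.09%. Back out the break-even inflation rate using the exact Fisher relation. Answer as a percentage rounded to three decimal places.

0.549%

(1 + π) = (1 + i)/(1 + r) = 1.02650 / 1.02090 = 1.0054854
Break-even inflation = 1.0054854 − 1 → 0.549%.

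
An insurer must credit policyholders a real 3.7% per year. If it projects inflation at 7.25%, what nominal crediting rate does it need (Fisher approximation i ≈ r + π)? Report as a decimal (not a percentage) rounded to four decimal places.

0.1095

i ≈ r + π = 3.7% + 7.25% = 0.1095.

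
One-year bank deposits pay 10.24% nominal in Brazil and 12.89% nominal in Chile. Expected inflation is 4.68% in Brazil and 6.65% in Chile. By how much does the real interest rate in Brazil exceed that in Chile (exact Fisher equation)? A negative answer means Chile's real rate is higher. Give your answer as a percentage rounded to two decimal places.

Brazil: (1 + 0.1024)/(1 + 0.0468) − 1 = 5.3114%
Chile: (1 + 0.1289)/(1 + 0.0665) − 1 = 5.8509%
Differential = 5.3114% − 5.8509% = -0.5395% → -0.54%.

-0.54%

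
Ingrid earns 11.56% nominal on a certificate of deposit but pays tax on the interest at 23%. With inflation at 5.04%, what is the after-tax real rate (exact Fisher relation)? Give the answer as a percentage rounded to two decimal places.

After-tax nominal return = 11.56% × (1 − 0.23) = 8.9012%.
1 + r = 1.089012 / 1.05040 = 1.036759
After-tax real rate = 1.036759 − 1 → 3.68%.

3.68%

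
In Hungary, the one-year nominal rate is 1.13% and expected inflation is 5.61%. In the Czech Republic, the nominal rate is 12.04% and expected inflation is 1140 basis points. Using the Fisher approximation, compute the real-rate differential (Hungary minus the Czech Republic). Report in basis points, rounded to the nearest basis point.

-512 basis points

Hungary: 1.13% − 5.61% = -4.480%
The Czech Republic: 12.04% − 11.4% = 0.640%
Differential = -5.120% → -512 basis points.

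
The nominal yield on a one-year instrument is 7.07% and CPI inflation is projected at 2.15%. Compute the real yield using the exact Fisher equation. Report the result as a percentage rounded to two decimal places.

By the Fisher identity, 1 + r = (1 + i)/(1 + π).
1 + r = 1.07070 / 1.02150 = 1.048164
r = 1.048164 − 1 = 4.8164%, i.e. 4.82%.

4.82%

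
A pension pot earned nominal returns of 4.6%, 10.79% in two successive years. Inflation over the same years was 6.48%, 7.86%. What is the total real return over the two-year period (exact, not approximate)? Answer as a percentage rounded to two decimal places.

0.90%

Nominal growth factor = 1.0460 × 1.1079 = 1.158863
Price-level growth factor = 1.0648 × 1.0786 = 1.148493
Real growth factor = 1.158863 / 1.148493 = 1.009029
Total real return = 1.009029 − 1 → 0.90%.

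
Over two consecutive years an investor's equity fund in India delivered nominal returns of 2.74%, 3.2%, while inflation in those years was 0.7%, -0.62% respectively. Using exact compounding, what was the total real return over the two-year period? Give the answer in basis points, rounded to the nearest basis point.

595 basis points

Compound the nominal returns: 1.0274 × 1.0320 = 1.060277.
Compound inflation: 1.0070 × 0.9938 = 1.000757.
Deflate: 1.060277 / 1.000757 = 1.059475.
Total real return = 1.059475 − 1 → 595 basis points.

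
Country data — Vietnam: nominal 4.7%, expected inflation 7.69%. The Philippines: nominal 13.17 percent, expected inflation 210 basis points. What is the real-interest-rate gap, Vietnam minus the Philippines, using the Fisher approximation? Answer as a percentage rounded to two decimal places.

-14.06%

Vietnam: 4.7% − 7.69% = -2.990%
The Philippines: 13.17% − 2.1% = 11.070%
Differential = -14.060% → -14.06%.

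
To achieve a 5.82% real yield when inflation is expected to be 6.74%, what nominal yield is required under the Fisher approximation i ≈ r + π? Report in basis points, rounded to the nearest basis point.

1256 basis points

i ≈ r + π = 5.82% + 6.74% = 1256 basis points.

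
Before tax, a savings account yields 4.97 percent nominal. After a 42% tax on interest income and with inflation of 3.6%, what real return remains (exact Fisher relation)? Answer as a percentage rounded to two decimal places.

After-tax nominal return = 4.97% × (1 − 0.42) = 2.8826%.
1 + r = 1.028826 / 1.03600 = 0.993075
After-tax real rate = 0.993075 − 1 → -0.69%.

-0.69%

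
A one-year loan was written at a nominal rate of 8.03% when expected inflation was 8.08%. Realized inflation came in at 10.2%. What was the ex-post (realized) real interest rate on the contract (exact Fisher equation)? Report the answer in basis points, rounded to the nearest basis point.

Ex-post: (1 + 0.0803)/(1 + 0.1020) − 1 = -1.9691%
So the realized real rate is -197 basis points.

-197 basis points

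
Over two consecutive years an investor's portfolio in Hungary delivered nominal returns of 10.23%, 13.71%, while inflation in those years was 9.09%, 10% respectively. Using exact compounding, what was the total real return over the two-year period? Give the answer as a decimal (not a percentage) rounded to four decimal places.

Nominal growth factor = 1.1023 × 1.1371 = 1.253425
Price-level growth factor = 1.0909 × 1.1000 = 1.199990
Real growth factor = 1.253425 / 1.199990 = 1.044530
Total real return = 1.044530 − 1 → 0.0445.

0.0445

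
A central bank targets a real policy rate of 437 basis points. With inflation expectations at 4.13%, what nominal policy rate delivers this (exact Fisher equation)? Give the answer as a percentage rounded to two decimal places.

8.68%

(1 + i) = (1 + r)(1 + π) = 1.04370 × 1.04130 = 1.08680481
i = 1.08680481 − 1, so the required nominal rate is 8.68%.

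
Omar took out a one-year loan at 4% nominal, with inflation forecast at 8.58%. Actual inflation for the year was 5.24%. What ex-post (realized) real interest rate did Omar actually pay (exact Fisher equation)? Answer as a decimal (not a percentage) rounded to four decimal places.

Ex-post: (1 + 0.0400)/(1 + 0.0524) − 1 = -1.1783%
So the realized real rate is -0.0118.

-0.0118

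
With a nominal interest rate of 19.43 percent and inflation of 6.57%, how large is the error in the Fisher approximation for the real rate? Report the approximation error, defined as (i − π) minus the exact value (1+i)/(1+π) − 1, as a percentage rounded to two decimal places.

0.79%

Approximate: r ≈ 19.430% − 6.570% = 12.8600%
Exact: (1 + 0.1943)/(1 + 0.0657) − 1 = 12.0672%
Error = 12.8600% − 12.0672% = 0.7928% → 0.79%.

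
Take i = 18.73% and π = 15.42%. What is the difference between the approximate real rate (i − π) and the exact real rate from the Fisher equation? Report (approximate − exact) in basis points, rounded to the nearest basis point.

Approximate: r ≈ 18.730% − 15.420% = 3.3100%
Exact: (1 + 0.1873)/(1 + 0.1542) − 1 = 2.8678%
Error = 3.3100% − 2.8678% = 0.4422% → 44 basis points.

44 basis points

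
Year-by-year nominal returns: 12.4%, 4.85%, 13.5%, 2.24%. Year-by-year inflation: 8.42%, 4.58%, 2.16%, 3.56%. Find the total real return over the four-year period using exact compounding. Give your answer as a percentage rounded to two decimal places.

Nominal growth factor = 1.1240 × 1.0485 × 1.1350 × 1.0224 = 1.367576
Price-level growth factor = 1.0842 × 1.0458 × 1.0216 × 1.0356 = 1.199585
Real growth factor = 1.367576 / 1.199585 = 1.140041
Total real return = 1.140041 − 1 → 14.00%.

14.00%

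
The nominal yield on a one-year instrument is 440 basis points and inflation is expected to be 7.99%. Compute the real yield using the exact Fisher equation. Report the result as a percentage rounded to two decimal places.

By the Fisher identity, 1 + r = (1 + i)/(1 + π).
1 + r = 1.04400 / 1.07990 = 0.966756
r = 0.966756 − 1 = -3.3244%, i.e. -3.32%.

-3.32%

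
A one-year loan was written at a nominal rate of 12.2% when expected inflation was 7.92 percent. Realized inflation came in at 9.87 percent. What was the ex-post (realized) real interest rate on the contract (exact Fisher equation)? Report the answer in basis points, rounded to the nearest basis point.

Ex-post: (1 + 0.1220)/(1 + 0.0987) − 1 = 2.1207%
So the realized real rate is 212 basis points.

212 basis points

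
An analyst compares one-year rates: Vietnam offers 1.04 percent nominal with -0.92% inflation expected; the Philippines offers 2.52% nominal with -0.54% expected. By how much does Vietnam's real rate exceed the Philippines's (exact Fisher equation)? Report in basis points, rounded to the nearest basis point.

-110 basis points

Vietnam: (1 + 0.0104)/(1 − 0.0092) − 1 = 1.9782%
The Philippines: (1 + 0.0252)/(1 − 0.0054) − 1 = 3.0766%
Differential = 1.9782% − 3.0766% = -1.0984% → -110 basis points.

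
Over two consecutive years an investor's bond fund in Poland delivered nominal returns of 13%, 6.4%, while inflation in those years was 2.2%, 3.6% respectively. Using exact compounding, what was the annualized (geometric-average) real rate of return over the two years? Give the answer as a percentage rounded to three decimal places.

6.563%

Nominal growth factor = 1.1300 × 1.0640 = 1.20232000
Price-level growth factor = 1.0220 × 1.0360 = 1.05879200
Real growth factor = 1.20232000 / 1.05879200 = 1.13555826
Annualized real rate = 1.13555826^(1/2) − 1 = 6.5626% → 6.563%.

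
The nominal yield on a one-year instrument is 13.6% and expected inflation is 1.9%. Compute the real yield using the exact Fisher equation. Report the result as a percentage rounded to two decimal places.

11.48%

By the Fisher identity, 1 + r = (1 + i)/(1 + π).
1 + r = 1.13600 / 1.01900 = 1.114818
r = 1.114818 − 1 = 11.4818%, i.e. 11.48%.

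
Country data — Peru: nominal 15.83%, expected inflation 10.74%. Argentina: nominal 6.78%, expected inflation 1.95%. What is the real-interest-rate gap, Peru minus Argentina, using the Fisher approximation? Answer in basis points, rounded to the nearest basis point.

26 basis points

Peru: 15.83% − 10.74% = 5.090%
Argentina: 6.78% − 1.95% = 4.830%
Differential = 0.260% → 26 basis points.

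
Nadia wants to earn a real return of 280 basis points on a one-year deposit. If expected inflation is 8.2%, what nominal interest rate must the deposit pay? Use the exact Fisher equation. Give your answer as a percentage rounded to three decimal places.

11.230%

(1 + i) = (1 + r)(1 + π) = 1.02800 × 1.08200 = 1.112296
i = 1.112296 − 1, so the required nominal rate is 11.230%.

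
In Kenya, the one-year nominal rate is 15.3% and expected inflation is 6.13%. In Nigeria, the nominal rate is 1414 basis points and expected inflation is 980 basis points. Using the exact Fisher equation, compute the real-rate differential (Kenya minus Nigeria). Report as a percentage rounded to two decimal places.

4.69%

Kenya: (1 + 0.1530)/(1 + 0.0613) − 1 = 8.6403%
Nigeria: (1 + 0.1414)/(1 + 0.0980) − 1 = 3.9526%
Differential = 8.6403% − 3.9526% = 4.6877% → 4.69%.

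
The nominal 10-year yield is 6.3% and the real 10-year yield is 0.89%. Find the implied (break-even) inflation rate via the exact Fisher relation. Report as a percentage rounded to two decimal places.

5.36%

(1 + π) = (1 + i)/(1 + r) = 1.06300 / 1.00890 = 1.053623
Break-even inflation = 1.053623 − 1 → 5.36%.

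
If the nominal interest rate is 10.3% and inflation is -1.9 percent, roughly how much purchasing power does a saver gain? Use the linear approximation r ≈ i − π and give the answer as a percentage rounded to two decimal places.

12.20%

r ≈ i − π = 10.3% − (-1.9%) = 12.20%.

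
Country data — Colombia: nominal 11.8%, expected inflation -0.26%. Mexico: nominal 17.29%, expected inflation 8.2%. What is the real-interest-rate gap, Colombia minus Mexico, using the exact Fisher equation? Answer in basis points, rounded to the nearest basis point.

Colombia: (1 + 0.1180)/(1 − 0.0026) − 1 = 12.0914%
Mexico: (1 + 0.1729)/(1 + 0.0820) − 1 = 8.4011%
Differential = 12.0914% − 8.4011% = 3.6903% → 369 basis points.

369 basis points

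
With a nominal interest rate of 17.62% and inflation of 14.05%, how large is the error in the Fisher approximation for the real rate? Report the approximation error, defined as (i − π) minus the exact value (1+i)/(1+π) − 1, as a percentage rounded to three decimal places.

0.440%

Approximate: r ≈ 17.620% − 14.050% = 3.5700%
Exact: (1 + 0.1762)/(1 + 0.1405) − 1 = 3.1302%
Error = 3.5700% − 3.1302% = 0.4398% → 0.440%.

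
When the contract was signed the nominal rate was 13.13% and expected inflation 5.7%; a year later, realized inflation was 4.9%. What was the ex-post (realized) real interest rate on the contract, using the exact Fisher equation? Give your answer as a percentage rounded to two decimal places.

Ex-post: (1 + 0.1313)/(1 + 0.0490) − 1 = 7.8456%
So the realized real rate is 7.85%.

7.85%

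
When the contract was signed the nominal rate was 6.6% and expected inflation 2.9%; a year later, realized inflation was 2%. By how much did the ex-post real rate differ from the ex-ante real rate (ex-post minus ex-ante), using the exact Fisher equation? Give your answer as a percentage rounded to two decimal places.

0.91%

Ex-ante: (1 + 0.0660)/(1 + 0.0290) − 1 = 3.5957%
Ex-post: (1 + 0.0660)/(1 + 0.0200) − 1 = 4.5098%
Difference (ex-post − ex-ante) = 0.9141% → 0.91%.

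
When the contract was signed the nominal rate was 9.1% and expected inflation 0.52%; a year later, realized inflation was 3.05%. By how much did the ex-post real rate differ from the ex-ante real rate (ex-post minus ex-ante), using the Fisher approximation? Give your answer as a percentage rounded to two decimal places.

Ex-ante: 9.1% − 0.52% = 8.580%
Ex-post: 9.1% − 3.05% = 6.050%
Difference (ex-post − ex-ante) = -2.5300% → -2.53%.

-2.53%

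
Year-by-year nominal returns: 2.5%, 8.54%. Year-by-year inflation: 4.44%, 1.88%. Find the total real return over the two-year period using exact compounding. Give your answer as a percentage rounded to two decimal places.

4.56%

Nominal growth factor = 1.0250 × 1.0854 = 1.112535
Price-level growth factor = 1.0444 × 1.0188 = 1.064035
Real growth factor = 1.112535 / 1.064035 = 1.045581
Total real return = 1.045581 − 1 → 4.56%.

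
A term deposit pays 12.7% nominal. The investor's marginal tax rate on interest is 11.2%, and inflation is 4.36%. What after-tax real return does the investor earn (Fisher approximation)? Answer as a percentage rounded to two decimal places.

After-tax nominal return = 12.7% × (1 − 0.112) = 11.2776%.
r ≈ 11.2776% − 4.36% → 6.92%.

6.92%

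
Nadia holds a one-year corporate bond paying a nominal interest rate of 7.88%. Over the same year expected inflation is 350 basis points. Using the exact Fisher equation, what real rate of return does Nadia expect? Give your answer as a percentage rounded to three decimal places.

By the Fisher equation, 1 + r = (1 + i)/(1 + π).
1 + r = 1.07880 / 1.03500 = 1.042319
r = 1.042319 − 1 = 4.2319%, i.e. 4.232%.

4.232%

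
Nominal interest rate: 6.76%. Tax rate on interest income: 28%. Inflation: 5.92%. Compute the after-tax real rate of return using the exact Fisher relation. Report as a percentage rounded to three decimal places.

After-tax nominal return = 6.76% × (1 − 0.28) = 4.8672%.
1 + r = 1.048672 / 1.05920 = 0.990060
After-tax real rate = 0.990060 − 1 → -0.994%.

-0.994%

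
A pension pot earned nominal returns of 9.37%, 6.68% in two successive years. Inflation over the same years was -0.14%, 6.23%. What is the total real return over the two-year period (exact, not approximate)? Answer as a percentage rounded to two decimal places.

Nominal growth factor = 1.0937 × 1.0668 = 1.166759
Price-level growth factor = 0.9986 × 1.0623 = 1.060813
Real growth factor = 1.166759 / 1.060813 = 1.099873
Total real return = 1.099873 − 1 → 9.99%.

9.99%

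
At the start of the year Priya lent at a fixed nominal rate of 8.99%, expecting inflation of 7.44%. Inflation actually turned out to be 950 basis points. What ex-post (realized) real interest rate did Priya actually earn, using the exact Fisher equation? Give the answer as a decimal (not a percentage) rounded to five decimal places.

Ex-post: (1 + 0.0899)/(1 + 0.0950) − 1 = -0.4658%
So the realized real rate is -0.00466.

-0.00466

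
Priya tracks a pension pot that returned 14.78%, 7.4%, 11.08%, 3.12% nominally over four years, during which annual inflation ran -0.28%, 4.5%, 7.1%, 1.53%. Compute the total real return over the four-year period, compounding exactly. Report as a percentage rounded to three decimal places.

24.614%

Compound the nominal returns: 1.1478 × 1.0740 × 1.1108 × 1.0312 = 1.412047.
Compound inflation: 0.9972 × 1.0450 × 1.0710 × 1.0153 = 1.133137.
Deflate: 1.412047 / 1.133137 = 1.246140.
Total real return = 1.246140 − 1 → 24.614%.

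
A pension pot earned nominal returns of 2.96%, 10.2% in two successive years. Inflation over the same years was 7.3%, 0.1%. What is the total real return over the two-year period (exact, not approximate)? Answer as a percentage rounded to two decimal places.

5.64%

Nominal growth factor = 1.0296 × 1.1020 = 1.134619
Price-level growth factor = 1.0730 × 1.0010 = 1.074073
Real growth factor = 1.134619 / 1.074073 = 1.056371
Total real return = 1.056371 − 1 → 5.64%.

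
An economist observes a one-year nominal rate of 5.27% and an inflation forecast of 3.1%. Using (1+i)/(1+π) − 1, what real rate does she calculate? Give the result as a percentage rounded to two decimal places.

By the Fisher identity, 1 + r = (1 + i)/(1 + π).
1 + r = 1.05270 / 1.03100 = 1.021048
r = 1.021048 − 1 = 2.1048%, i.e. 2.10%.

2.10%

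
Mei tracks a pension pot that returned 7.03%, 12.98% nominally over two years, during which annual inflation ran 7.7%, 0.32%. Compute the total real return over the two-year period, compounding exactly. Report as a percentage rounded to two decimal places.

11.92%

Compound the nominal returns: 1.0703 × 1.1298 = 1.209225.
Compound inflation: 1.0770 × 1.0032 = 1.080446.
Deflate: 1.209225 / 1.080446 = 1.119190.
Total real return = 1.119190 − 1 → 11.92%.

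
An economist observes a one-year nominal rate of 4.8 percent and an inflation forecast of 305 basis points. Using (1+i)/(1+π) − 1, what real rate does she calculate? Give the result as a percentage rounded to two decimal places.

1 + r = 1.04800 / 1.03050 = 1.016982
r = 1.016982 − 1 = 1.6982%, i.e. 1.70%.

1.70%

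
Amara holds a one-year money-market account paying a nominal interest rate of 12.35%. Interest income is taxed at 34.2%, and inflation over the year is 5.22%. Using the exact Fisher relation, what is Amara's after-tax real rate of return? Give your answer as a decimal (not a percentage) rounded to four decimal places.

After-tax nominal return = 12.35% × (1 − 0.342) = 8.1263%.
1 + r = 1.081263 / 1.05220 = 1.027621
After-tax real rate = 1.027621 − 1 → 0.0276.

0.0276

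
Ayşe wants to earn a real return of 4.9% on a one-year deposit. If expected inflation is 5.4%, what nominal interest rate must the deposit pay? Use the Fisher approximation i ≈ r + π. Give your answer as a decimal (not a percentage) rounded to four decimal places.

0.1030

i ≈ r + π = 4.9% + 5.4% = 0.1030.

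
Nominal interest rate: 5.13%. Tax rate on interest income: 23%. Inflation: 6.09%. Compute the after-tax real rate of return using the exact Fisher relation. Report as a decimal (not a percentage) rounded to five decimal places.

-0.02017

After-tax nominal return = 5.13% × (1 − 0.23) = 3.9501%.
1 + r = 1.039501 / 1.06090 = 0.979829
After-tax real rate = 0.979829 − 1 → -0.02017.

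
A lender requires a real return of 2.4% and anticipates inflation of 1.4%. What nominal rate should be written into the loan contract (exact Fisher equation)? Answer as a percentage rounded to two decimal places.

3.83%

(1 + i) = (1 + r)(1 + π) = 1.02400 × 1.01400 = 1.038336
i = 1.038336 − 1, so the required nominal rate is 3.83%.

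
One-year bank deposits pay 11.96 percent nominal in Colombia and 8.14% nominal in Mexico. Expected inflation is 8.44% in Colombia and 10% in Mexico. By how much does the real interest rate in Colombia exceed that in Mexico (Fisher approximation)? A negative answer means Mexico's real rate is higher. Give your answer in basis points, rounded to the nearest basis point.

538 basis points

Colombia: 11.96% − 8.44% = 3.520%
Mexico: 8.14% − 10% = -1.860%
Differential = 5.380% → 538 basis points.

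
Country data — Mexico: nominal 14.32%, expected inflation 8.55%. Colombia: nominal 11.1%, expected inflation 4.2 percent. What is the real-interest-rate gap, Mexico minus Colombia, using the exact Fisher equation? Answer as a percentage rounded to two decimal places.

Mexico: (1 + 0.1432)/(1 + 0.0855) − 1 = 5.3155%
Colombia: (1 + 0.1110)/(1 + 0.0420) − 1 = 6.6219%
Differential = 5.3155% − 6.6219% = -1.3064% → -1.31%.

-1.31%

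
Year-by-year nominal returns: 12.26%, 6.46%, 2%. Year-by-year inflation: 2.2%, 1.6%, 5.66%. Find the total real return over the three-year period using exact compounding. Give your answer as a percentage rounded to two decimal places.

11.11%

Compound the nominal returns: 1.1226 × 1.0646 × 1.0200 = 1.219022.
Compound inflation: 1.0220 × 1.0160 × 1.0566 = 1.097123.
Deflate: 1.219022 / 1.097123 = 1.111108.
Total real return = 1.111108 − 1 → 11.11%.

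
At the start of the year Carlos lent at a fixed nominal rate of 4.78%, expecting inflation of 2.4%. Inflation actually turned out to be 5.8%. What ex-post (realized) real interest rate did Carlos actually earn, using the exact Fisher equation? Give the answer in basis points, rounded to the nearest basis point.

-96 basis points

Ex-post: (1 + 0.0478)/(1 + 0.0580) − 1 = -0.9641%
So the realized real rate is -96 basis points.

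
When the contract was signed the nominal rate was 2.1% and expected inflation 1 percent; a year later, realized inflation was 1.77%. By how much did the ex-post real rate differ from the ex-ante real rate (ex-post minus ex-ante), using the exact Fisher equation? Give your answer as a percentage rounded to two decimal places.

Ex-ante: (1 + 0.0210)/(1 + 0.0100) − 1 = 1.0891%
Ex-post: (1 + 0.0210)/(1 + 0.0177) − 1 = 0.3243%
Difference (ex-post − ex-ante) = -0.7648% → -0.76%.

-0.76%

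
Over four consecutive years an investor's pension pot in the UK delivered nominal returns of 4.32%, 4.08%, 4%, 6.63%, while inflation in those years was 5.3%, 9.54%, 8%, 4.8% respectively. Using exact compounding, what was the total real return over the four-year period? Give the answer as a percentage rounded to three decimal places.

-7.772%

Nominal growth factor = 1.0432 × 1.0408 × 1.0400 × 1.0663 = 1.204059
Price-level growth factor = 1.0530 × 1.0954 × 1.0800 × 1.0480 = 1.305528
Real growth factor = 1.204059 / 1.305528 = 0.922277
Total real return = 0.922277 − 1 → -7.772%.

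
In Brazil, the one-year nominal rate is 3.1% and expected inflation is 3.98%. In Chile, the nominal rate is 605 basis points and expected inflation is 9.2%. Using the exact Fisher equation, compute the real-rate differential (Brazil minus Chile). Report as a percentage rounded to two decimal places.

Brazil: (1 + 0.0310)/(1 + 0.0398) − 1 = -0.8463%
Chile: (1 + 0.0605)/(1 + 0.0920) − 1 = -2.8846%
Differential = -0.8463% − (-2.8846%) = 2.0383% → 2.04%.

2.04%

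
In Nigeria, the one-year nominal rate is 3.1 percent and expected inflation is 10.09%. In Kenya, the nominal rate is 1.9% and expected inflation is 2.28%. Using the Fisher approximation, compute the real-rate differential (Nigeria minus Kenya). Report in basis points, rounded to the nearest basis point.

Nigeria: 3.1% − 10.09% = -6.990%
Kenya: 1.9% − 2.28% = -0.380%
Differential = -6.610% → -661 basis points.

-661 basis points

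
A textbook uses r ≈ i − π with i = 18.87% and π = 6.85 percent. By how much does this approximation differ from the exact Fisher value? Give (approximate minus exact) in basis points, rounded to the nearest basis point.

77 basis points

Approximate: r ≈ 18.870% − 6.850% = 12.0200%
Exact: (1 + 0.1887)/(1 + 0.0685) − 1 = 11.2494%
Error = 12.0200% − 11.2494% = 0.7706% → 77 basis points.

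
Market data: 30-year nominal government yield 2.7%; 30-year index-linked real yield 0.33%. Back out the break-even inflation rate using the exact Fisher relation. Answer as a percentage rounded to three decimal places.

2.362%

(1 + π) = (1 + i)/(1 + r) = 1.02700 / 1.00330 = 1.023622
Break-even inflation = 1.023622 − 1 → 2.362%.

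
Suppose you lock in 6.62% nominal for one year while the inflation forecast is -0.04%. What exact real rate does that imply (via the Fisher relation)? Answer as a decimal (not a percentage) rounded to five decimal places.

0.06663

1 + r = 1.06620 / 0.99960 = 1.066627
r = 1.066627 − 1 = 6.6627%, i.e. 0.06663.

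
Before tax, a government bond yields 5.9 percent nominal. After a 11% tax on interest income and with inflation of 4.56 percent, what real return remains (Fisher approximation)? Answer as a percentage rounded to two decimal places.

After-tax nominal return = 5.9% × (1 − 0.11) = 5.2510%.
r ≈ 5.2510% − 4.56% → 0.69%.

0.69%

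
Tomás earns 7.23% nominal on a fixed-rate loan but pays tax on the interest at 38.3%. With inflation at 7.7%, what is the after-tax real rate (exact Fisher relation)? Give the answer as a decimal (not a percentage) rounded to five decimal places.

-0.03008

After-tax nominal return = 7.23% × (1 − 0.383) = 4.46091%.
1 + r = 1.0446091 / 1.07700 = 0.9699249
After-tax real rate = 0.9699249 − 1 → -0.03008.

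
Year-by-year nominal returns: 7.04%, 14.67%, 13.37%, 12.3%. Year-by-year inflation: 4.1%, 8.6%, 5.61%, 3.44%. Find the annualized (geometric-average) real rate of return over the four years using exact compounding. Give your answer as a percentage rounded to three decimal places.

Compound the nominal returns: 1.0704 × 1.1467 × 1.1337 × 1.1230 = 1.56269354.
Compound inflation: 1.0410 × 1.0860 × 1.0561 × 1.0344 = 1.23502034.
Deflate: 1.56269354 / 1.23502034 = 1.26531806.
Annualized real rate = 1.26531806^(1/4) − 1 = 6.0596% → 6.060%.

6.060%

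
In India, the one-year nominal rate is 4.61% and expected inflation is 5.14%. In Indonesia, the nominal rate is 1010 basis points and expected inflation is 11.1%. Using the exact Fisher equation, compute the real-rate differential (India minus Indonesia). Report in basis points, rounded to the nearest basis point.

40 basis points

India: (1 + 0.0461)/(1 + 0.0514) − 1 = -0.5041%
Indonesia: (1 + 0.1010)/(1 + 0.1110) − 1 = -0.9001%
Differential = -0.5041% − (-0.9001%) = 0.3960% → 40 basis points.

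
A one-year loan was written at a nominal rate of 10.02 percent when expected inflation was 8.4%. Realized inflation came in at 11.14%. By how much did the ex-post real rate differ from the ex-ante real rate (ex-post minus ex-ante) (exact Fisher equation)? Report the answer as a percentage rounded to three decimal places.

-2.502%

Ex-ante: (1 + 0.1002)/(1 + 0.0840) − 1 = 1.4945%
Ex-post: (1 + 0.1002)/(1 + 0.1114) − 1 = -1.0077%
Difference (ex-post − ex-ante) = -2.5022% → -2.502%.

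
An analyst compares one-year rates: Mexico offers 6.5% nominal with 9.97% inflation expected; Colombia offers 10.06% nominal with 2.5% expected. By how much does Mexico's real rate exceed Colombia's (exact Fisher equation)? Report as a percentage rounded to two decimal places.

-10.53%

Mexico: (1 + 0.0650)/(1 + 0.0997) − 1 = -3.1554%
Colombia: (1 + 0.1006)/(1 + 0.0250) − 1 = 7.3756%
Differential = -3.1554% − 7.3756% = -10.5310% → -10.53%.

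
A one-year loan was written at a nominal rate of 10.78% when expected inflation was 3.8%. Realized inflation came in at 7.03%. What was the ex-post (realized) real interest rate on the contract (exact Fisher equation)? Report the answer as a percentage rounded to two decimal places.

3.50%

Ex-post: (1 + 0.1078)/(1 + 0.0703) − 1 = 3.5037%
So the realized real rate is 3.50%.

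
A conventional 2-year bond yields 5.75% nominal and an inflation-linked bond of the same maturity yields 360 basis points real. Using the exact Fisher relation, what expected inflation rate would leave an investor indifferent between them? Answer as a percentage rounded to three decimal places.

2.075%

(1 + π) = (1 + i)/(1 + r) = 1.05750 / 1.03600 = 1.020753
Break-even inflation = 1.020753 − 1 → 2.075%.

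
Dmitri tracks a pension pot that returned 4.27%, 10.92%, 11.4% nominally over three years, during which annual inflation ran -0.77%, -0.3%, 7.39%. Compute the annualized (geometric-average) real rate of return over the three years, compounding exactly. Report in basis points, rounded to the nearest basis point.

664 basis points

Nominal growth factor = 1.0427 × 1.1092 × 1.1140 = 1.28841100
Price-level growth factor = 0.9923 × 0.9970 × 1.0739 = 1.06243408
Real growth factor = 1.28841100 / 1.06243408 = 1.21269736
Annualized real rate = 1.21269736^(1/3) − 1 = 6.6393% → 664 basis points.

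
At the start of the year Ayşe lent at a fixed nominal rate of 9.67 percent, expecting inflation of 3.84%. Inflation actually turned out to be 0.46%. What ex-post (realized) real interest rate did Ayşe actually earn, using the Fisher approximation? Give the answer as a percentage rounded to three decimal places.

Ex-post: 9.67% − 0.46% = 9.210%
So the realized real rate is 9.210%.

9.210%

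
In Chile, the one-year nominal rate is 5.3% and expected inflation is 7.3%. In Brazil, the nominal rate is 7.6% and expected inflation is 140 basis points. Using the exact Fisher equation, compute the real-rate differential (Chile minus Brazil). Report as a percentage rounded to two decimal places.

-7.98%

Chile: (1 + 0.0530)/(1 + 0.0730) − 1 = -1.8639%
Brazil: (1 + 0.0760)/(1 + 0.0140) − 1 = 6.1144%
Differential = -1.8639% − 6.1144% = -7.9783% → -7.98%.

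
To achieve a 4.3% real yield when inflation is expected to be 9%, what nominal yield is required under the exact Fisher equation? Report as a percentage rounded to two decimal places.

(1 + i) = (1 + r)(1 + π) = 1.04300 × 1.09000 = 1.13687
i = 1.13687 − 1, so the required nominal rate is 13.69%.

13.69%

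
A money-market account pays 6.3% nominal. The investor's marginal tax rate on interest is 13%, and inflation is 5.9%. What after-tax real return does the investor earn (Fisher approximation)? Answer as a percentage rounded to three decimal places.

After-tax nominal return = 6.3% × (1 − 0.13) = 5.4810%.
r ≈ 5.4810% − 5.9% → -0.419%.

-0.419%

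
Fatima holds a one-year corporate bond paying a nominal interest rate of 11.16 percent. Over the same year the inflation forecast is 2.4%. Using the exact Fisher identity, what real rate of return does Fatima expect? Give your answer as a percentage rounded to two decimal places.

8.55%

1 + r = 1.11160 / 1.02400 = 1.085547
r = 1.085547 − 1 = 8.5547%, i.e. 8.55%.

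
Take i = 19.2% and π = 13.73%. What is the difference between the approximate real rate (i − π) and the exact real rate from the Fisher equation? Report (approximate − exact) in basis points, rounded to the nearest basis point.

Approximate: r ≈ 19.200% − 13.730% = 5.4700%
Exact: (1 + 0.1920)/(1 + 0.1373) − 1 = 4.8096%
Error = 5.4700% − 4.8096% = 0.6604% → 66 basis points.

66 basis points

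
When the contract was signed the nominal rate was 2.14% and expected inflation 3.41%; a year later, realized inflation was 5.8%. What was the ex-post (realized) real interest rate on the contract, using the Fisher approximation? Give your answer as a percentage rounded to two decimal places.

-3.66%

Ex-post: 2.14% − 5.8% = -3.660%
So the realized real rate is -3.66%.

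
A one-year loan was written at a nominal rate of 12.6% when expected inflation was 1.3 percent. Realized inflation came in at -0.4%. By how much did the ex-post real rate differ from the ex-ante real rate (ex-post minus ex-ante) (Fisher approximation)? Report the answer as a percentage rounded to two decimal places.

Ex-ante: 12.6% − 1.3% = 11.300%
Ex-post: 12.6% − (-0.4%) = 13.000%
Difference (ex-post − ex-ante) = 1.7000% → 1.70%.

1.70%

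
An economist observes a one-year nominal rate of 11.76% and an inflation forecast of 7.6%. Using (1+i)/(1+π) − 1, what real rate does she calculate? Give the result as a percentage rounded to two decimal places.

3.87%

By the Fisher relation, 1 + r = (1 + i)/(1 + π).
1 + r = 1.11760 / 1.07600 = 1.038662
r = 1.038662 − 1 = 3.8662%, i.e. 3.87%.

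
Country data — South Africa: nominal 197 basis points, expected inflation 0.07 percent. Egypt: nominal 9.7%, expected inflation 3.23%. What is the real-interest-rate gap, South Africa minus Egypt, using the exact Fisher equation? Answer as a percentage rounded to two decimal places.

South Africa: (1 + 0.0197)/(1 + 0.0007) − 1 = 1.8987%
Egypt: (1 + 0.0970)/(1 + 0.0323) − 1 = 6.2676%
Differential = 1.8987% − 6.2676% = -4.3689% → -4.37%.

-4.37%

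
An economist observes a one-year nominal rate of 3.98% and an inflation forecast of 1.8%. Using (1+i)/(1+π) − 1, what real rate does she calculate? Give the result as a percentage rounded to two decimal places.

2.14%

By the Fisher equation, 1 + r = (1 + i)/(1 + π).
1 + r = 1.03980 / 1.01800 = 1.021415
r = 1.021415 − 1 = 2.1415%, i.e. 2.14%.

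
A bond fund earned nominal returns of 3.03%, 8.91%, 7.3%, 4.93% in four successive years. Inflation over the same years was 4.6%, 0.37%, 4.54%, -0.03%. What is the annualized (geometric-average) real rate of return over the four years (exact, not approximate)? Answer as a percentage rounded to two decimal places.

Nominal growth factor = 1.0303 × 1.0891 × 1.0730 × 1.0493 = 1.26337085
Price-level growth factor = 1.0460 × 1.0037 × 1.0454 × 0.9997 = 1.09720505
Real growth factor = 1.26337085 / 1.09720505 = 1.15144462
Annualized real rate = 1.15144462^(1/4) − 1 = 3.5883% → 3.59%.

3.59%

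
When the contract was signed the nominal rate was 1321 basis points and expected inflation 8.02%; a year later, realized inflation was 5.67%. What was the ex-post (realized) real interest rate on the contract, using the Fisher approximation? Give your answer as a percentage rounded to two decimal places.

7.54%

Ex-post: 13.21% − 5.67% = 7.540%
So the realized real rate is 7.54%.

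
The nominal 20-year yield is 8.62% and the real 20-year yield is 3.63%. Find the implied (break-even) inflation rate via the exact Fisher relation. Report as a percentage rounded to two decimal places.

(1 + π) = (1 + i)/(1 + r) = 1.08620 / 1.03630 = 1.048152
Break-even inflation = 1.048152 − 1 → 4.82%.

4.82%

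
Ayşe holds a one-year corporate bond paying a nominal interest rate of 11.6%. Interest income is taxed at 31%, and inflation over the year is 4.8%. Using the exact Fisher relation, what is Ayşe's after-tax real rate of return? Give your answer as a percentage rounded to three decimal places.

3.057%

After-tax nominal return = 11.6% × (1 − 0.31) = 8.0040%.
1 + r = 1.08004 / 1.04800 = 1.030573
After-tax real rate = 1.030573 − 1 → 3.057%.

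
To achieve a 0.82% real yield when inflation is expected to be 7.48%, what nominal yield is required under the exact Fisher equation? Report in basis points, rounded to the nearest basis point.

836 basis points

(1 + i) = (1 + r)(1 + π) = 1.00820 × 1.07480 = 1.08361336
i = 1.08361336 − 1, so the required nominal rate is 836 basis points.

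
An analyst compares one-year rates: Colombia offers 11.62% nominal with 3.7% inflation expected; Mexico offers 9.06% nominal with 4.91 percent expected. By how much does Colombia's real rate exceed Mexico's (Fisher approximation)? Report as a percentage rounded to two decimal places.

Colombia: 11.62% − 3.7% = 7.920%
Mexico: 9.06% − 4.91% = 4.150%
Differential = 3.770% → 3.77%.

3.77%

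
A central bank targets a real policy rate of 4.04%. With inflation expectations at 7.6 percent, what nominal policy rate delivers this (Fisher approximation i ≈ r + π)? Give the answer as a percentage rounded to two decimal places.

11.64%

i ≈ r + π = 4.04% + 7.6% = 11.64%.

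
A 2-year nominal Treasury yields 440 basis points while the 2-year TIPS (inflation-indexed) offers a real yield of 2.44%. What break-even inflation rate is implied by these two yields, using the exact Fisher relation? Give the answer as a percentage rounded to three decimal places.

1.913%

(1 + π) = (1 + i)/(1 + r) = 1.04400 / 1.02440 = 1.019133
Break-even inflation = 1.019133 − 1 → 1.913%.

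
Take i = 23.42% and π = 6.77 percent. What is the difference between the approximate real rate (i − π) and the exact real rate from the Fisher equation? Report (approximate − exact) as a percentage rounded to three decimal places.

1.056%

Approximate: r ≈ 23.420% − 6.770% = 16.6500%
Exact: (1 + 0.2342)/(1 + 0.0677) − 1 = 15.5943%
Error = 16.6500% − 15.5943% = 1.0557% → 1.056%.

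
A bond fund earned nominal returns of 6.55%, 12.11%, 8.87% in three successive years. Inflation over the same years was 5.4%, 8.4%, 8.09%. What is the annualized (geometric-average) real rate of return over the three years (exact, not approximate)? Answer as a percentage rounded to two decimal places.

Nominal growth factor = 1.0655 × 1.1211 × 1.0887 = 1.30048704
Price-level growth factor = 1.0540 × 1.0840 × 1.0809 = 1.23496716
Real growth factor = 1.30048704 / 1.23496716 = 1.05305395
Annualized real rate = 1.05305395^(1/3) − 1 = 1.7381% → 1.74%.

1.74%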